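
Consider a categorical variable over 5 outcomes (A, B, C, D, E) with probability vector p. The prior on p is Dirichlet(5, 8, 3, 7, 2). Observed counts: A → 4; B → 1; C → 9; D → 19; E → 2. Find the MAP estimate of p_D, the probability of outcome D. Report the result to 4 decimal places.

The posterior is Dirichlet(αᵢ + nᵢ) = Dirichlet(9, 9, 12, 26, 4).
For a Dirichlet(a₁,…,a_K) with all aᵢ > 1, the mode has j-th component (aⱼ − 1)/(Σaᵢ − K).
Here Σaᵢ = 60 and K = 5, so p_D = (26 − 1)/(60 − 5) = 25/55 ≈ 0.4545.

MAP estimate of p_D = 0.4545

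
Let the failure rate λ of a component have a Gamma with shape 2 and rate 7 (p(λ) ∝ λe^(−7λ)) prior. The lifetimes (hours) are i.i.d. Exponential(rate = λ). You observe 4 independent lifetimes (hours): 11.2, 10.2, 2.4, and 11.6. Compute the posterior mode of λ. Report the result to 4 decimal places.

The Exponential(rate=λ) likelihood is ∝ λ^n e^(−λΣtᵢ). Here n = 4 and Σtᵢ = 11.2 + 10.2 + 2.4 + 11.6 = 35.4.
Posterior ∝ λe^(−7λ) · λ^4e^(−35.4λ) = λ^5e^(−42.4λ), i.e. Gamma(6, 42.4).
Mode = (a−1)/b = 5/42.4 ≈ 0.1179.

λ̂_MAP = 0.1179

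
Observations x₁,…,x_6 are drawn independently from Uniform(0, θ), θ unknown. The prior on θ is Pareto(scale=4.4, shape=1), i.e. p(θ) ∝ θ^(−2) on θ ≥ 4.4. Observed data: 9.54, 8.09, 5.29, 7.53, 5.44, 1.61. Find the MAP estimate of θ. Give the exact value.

The Uniform(0, θ) likelihood is θ^(−n) for θ ≥ max(xᵢ), zero otherwise. Here max(xᵢ) = 9.54.
Posterior ∝ θ^(−2) · θ^(−6) = θ^(−8) on θ ≥ max(4.4, 9.54) = 9.54.
This density is strictly decreasing in θ, so the posterior mode lies at the lower boundary of the support.

θ̂_MAP = 9.54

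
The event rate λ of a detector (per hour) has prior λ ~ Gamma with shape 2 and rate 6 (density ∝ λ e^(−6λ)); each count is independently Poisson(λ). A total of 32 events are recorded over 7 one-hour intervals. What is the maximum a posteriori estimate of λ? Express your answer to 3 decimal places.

Σxᵢ = 32, n = 7.
Posterior ∝ λe^(−6λ) · λ^32e^(−7λ) = λ^33e^(−13λ), i.e. Gamma(shape=34, rate=13).
The mode of a Gamma(a, b) with a ≥ 1 (shape–rate) is (a−1)/b = 33/13 ≈ 2.538.

λ̂_MAP = 2.538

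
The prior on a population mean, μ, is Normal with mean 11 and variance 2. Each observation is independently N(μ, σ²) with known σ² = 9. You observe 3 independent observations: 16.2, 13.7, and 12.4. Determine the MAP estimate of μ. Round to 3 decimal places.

n = 3; x̄ = (16.2 + 13.7 + 12.4)/3 = 42.3/3 = 14.1.
For a Normal prior and Normal likelihood with known variance, the posterior is Normal; its mode equals its mean, the precision-weighted average.
Prior precision 1/σ₀² = 1/2 = 0.5; data precision n/σ² = 3/9 = 1/3.
μ̂ = (0.5·11 + (1/3)·14.1) / (0.5 + 1/3) = 10.2/(5/6) = 12.240.

μ̂_MAP = 12.240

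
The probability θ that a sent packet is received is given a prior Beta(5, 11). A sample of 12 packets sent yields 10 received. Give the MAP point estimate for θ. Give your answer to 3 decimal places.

Prior: Beta(5, 11).
Data: 10 successes in 12 trials. The binomial likelihood contributes θ^10(1−θ)^2, so the posterior is Beta(5+10, 11+2) = Beta(15, 13).
For Beta(a, b) with a, b > 1 the mode is (a−1)/(a+b−2) = 14/26 ≈ 0.538.

θ̂_MAP = 0.538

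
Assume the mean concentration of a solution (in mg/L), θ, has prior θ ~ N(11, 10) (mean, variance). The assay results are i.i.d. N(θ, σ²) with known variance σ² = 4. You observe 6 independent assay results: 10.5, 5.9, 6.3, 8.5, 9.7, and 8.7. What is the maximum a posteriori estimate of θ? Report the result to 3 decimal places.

θ̂_MAP = 8.438

n = 6; x̄ = (10.5 + 5.9 + 6.3 + 8.5 + 9.7 + 8.7)/6 = 49.6/6 = 124/15 ≈ 8.2667.
For a Normal prior and Normal likelihood with known variance, the posterior is Normal; its mode equals its mean, the precision-weighted average.
Prior precision 1/σ₀² = 1/10 = 0.1; data precision n/σ² = 6/4 = 1.5.
θ̂ = (0.1·11 + 1.5·(124/15)) / (0.1 + 1.5) = 13.5/1.6 = 8.4375 ≈ 8.438.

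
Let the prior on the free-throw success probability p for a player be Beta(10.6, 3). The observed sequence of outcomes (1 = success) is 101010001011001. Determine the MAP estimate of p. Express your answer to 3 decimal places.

p̂_MAP = 0.624

Prior: Beta(10.6, 3).
Data: 7 successes in 15 trials (from the sequence). The binomial likelihood contributes p^7(1−p)^8, so the posterior is Beta(10.6+7, 3+8) = Beta(17.6, 11).
For Beta(a, b) with a, b > 1 the mode is (a−1)/(a+b−2) = 16.6/26.6 ≈ 0.624.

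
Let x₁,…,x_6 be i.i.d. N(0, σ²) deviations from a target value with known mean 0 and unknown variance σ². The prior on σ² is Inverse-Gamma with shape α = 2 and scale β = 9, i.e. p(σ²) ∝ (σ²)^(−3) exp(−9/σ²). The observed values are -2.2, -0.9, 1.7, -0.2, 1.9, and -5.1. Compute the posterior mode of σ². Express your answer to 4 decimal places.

σ̂²_MAP = 4.6833

Sum of squared deviations about the known mean: SS = (-2.2−0)² + (-0.9−0)² + (1.7−0)² + (-0.2−0)² + (1.9−0)² + (-5.1−0)² = 38.2.
The Normal likelihood contributes (σ²)^(−n/2) exp(−SS/(2σ²)), so the posterior is Inverse-Gamma(α + n/2, β + SS/2) = Inverse-Gamma(5, 28.1).
The mode of Inverse-Gamma(a, b) is b/(a+1) = 28.1/6 ≈ 4.6833.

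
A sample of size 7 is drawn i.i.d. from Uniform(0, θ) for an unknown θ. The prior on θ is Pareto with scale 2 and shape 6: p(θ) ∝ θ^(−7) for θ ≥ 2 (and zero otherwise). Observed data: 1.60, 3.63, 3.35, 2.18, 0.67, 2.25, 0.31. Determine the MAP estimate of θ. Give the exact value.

The Uniform(0, θ) likelihood is θ^(−n) for θ ≥ max(xᵢ), zero otherwise. Here max(xᵢ) = 3.63.
Posterior ∝ θ^(−7) · θ^(−7) = θ^(−14) on θ ≥ max(2, 3.63) = 3.63.
This density is strictly decreasing in θ, so the posterior mode lies at the lower boundary of the support.

θ̂_MAP = 3.63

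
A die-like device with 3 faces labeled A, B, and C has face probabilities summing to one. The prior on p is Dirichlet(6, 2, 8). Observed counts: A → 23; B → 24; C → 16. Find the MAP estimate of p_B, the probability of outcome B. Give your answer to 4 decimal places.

The posterior is Dirichlet(αᵢ + nᵢ) = Dirichlet(29, 26, 24).
For a Dirichlet(a₁,…,a_K) with all aᵢ > 1, the mode has j-th component (aⱼ − 1)/(Σaᵢ − K).
Here Σaᵢ = 79 and K = 3, so p_B = (26 − 1)/(79 − 3) = 25/76 ≈ 0.3289.

MAP estimate of p_B = 0.3289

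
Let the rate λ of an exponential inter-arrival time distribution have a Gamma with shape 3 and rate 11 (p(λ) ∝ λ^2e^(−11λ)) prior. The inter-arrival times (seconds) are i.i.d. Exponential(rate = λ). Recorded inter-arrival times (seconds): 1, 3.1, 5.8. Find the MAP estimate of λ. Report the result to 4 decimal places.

λ̂_MAP = 0.2392

The Exponential(rate=λ) likelihood is ∝ λ^n e^(−λΣtᵢ). Here n = 3 and Σtᵢ = 1 + 3.1 + 5.8 = 9.9.
Posterior ∝ λ^2e^(−11λ) · λ^3e^(−9.9λ) = λ^5e^(−20.9λ), i.e. Gamma(6, 20.9).
Mode = (a−1)/b = 5/20.9 ≈ 0.2392.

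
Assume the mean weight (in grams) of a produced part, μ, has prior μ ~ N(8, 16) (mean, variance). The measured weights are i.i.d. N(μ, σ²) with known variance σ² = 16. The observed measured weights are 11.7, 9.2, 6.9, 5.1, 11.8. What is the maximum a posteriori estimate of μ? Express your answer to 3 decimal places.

μ̂_MAP = 8.783

n = 5; x̄ = (11.7 + 9.2 + 6.9 + 5.1 + 11.8)/5 = 44.7/5 = 8.94.
For a Normal prior and Normal likelihood with known variance, the posterior is Normal; its mode equals its mean, the precision-weighted average.
Prior precision 1/σ₀² = 1/16 = 0.0625; data precision n/σ² = 5/16 = 0.3125.
μ̂ = (0.0625·8 + 0.3125·8.94) / (0.0625 + 0.3125) = 3.29375/0.375 = 527/60 ≈ 8.783.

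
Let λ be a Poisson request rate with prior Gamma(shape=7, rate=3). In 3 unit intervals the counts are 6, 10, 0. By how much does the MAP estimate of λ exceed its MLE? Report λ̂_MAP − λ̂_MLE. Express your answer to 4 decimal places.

MAP − MLE = -1.6667

Σxᵢ = 16. Posterior is Gamma(23, 6); MAP = (23−1)/6 = 22/6 ≈ 3.66667.
MLE = x̄ = 16/3 ≈ 5.33333.
Difference = 22/6 − 16/3 = -5/3 ≈ -1.6667.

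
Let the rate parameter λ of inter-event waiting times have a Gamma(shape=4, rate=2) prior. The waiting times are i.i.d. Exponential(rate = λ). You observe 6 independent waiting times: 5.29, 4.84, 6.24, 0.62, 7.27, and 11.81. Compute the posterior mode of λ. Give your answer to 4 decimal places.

λ̂_MAP = 0.2364

The Exponential(rate=λ) likelihood is ∝ λ^n e^(−λΣtᵢ). Here n = 6 and Σtᵢ = 5.29 + 4.84 + 6.24 + 0.62 + 7.27 + 11.81 = 36.07.
Posterior ∝ λ^3e^(−2λ) · λ^6e^(−36.07λ) = λ^9e^(−38.07λ), i.e. Gamma(10, 38.07).
Mode = (a−1)/b = 9/38.07 ≈ 0.2364.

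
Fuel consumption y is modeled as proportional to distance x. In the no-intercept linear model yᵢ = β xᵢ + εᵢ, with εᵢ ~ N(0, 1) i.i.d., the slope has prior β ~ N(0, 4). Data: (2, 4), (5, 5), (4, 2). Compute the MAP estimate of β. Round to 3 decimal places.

β̂_MAP = 0.906

log p(β | y) = −Σ(yᵢ − βxᵢ)²/(2·1) − β²/(2·4) + const.
Setting the derivative to zero: Σxᵢ(yᵢ − βxᵢ)/1 − β/4 = 0, so β = Σxᵢyᵢ / (Σxᵢ² + σ²/τ²).
Σxᵢyᵢ = 2·4 + 5·5 + 4·2 = 41; Σxᵢ² = 45; σ²/τ² = 0.25.
β̂_MAP = 41 / (45 + 0.25) = 41/45.25 ≈ 0.906.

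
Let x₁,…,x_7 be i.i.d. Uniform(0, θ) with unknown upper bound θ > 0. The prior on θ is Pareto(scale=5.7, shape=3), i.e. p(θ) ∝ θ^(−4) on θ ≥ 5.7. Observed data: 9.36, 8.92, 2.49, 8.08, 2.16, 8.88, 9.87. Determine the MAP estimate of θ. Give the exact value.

The Uniform(0, θ) likelihood is θ^(−n) for θ ≥ max(xᵢ), zero otherwise. Here max(xᵢ) = 9.87.
Posterior ∝ θ^(−4) · θ^(−7) = θ^(−11) on θ ≥ max(5.7, 9.87) = 9.87.
This density is strictly decreasing in θ, so the posterior mode lies at the lower boundary of the support.

θ̂_MAP = 9.87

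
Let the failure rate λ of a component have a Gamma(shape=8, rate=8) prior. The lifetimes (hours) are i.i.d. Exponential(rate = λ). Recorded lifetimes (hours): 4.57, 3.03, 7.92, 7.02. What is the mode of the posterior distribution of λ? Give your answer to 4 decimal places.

The Exponential(rate=λ) likelihood is ∝ λ^n e^(−λΣtᵢ). Here n = 4 and Σtᵢ = 4.57 + 3.03 + 7.92 + 7.02 = 22.54.
Posterior ∝ λ^7e^(−8λ) · λ^4e^(−22.54λ) = λ^11e^(−30.54λ), i.e. Gamma(12, 30.54).
Mode = (a−1)/b = 11/30.54 ≈ 0.3602.

λ̂_MAP = 0.3602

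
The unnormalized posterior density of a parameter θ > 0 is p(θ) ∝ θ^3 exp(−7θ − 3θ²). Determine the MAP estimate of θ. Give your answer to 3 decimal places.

θ̂_MAP = 0.333

ℓ'(θ) = 3/θ − 7 − 6θ. Setting this to zero and multiplying by θ: 6θ² + 7θ − 3 = 0.
θ = (−7 + √(7² + 4·6·3)) / (2·6) = (−7 + √121) / 12 = (−7 + 11)/12 = 1/3.
ℓ''(θ) = −3/θ² − 6 < 0, confirming a maximum.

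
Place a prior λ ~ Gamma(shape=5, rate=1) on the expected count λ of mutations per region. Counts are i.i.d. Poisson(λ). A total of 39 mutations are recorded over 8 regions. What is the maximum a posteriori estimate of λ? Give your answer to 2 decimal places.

Σxᵢ = 39, n = 8.
Posterior ∝ λ^4e^(−1λ) · λ^39e^(−8λ) = λ^43e^(−9λ), i.e. Gamma(shape=44, rate=9).
The mode of a Gamma(a, b) with a ≥ 1 (shape–rate) is (a−1)/b = 43/9 ≈ 4.78.

λ̂_MAP = 4.78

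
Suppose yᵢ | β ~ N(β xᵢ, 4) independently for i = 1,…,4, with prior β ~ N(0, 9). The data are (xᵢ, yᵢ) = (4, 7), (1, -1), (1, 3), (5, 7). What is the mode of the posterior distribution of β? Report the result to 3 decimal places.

log p(β | y) = −Σ(yᵢ − βxᵢ)²/(2·4) − β²/(2·9) + const.
Setting the derivative to zero: Σxᵢ(yᵢ − βxᵢ)/4 − β/9 = 0, so β = Σxᵢyᵢ / (Σxᵢ² + σ²/τ²).
Σxᵢyᵢ = 4·7 + 1·(-1) + 1·3 + 5·7 = 65; Σxᵢ² = 43; σ²/τ² = 4/9.
β̂_MAP = 65 / (43 + 4/9) = 65/(391/9) = 585/391 ≈ 1.496.

β̂_MAP = 1.496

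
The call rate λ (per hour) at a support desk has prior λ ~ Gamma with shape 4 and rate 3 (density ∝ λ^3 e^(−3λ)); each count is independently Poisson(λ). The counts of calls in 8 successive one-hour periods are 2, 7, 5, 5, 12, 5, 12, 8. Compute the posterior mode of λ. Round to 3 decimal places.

λ̂_MAP = 5.364

Σxᵢ = 2+7+5+5+12+5+12+8 = 56, with n = 8.
Posterior ∝ λ^3e^(−3λ) · λ^56e^(−8λ) = λ^59e^(−11λ), i.e. Gamma(shape=60, rate=11).
The mode of a Gamma(a, b) with a ≥ 1 (shape–rate) is (a−1)/b = 59/11 ≈ 5.364.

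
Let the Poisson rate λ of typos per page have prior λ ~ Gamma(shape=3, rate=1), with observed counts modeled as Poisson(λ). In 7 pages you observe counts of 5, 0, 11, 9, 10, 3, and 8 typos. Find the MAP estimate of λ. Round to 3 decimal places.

λ̂_MAP = 6.000

Σxᵢ = 5+0+11+9+10+3+8 = 46, with n = 7.
Posterior ∝ λ^2e^(−1λ) · λ^46e^(−7λ) = λ^48e^(−8λ), i.e. Gamma(shape=49, rate=8).
The mode of a Gamma(a, b) with a ≥ 1 (shape–rate) is (a−1)/b = 48/8 ≈ 6.000.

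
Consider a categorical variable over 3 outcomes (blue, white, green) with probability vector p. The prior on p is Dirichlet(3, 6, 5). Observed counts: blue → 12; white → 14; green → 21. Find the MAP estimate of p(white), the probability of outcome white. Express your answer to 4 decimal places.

The posterior is Dirichlet(αᵢ + nᵢ) = Dirichlet(15, 20, 26).
For a Dirichlet(a₁,…,a_K) with all aᵢ > 1, the mode has j-th component (aⱼ − 1)/(Σaᵢ − K).
Here Σaᵢ = 61 and K = 3, so p(white) = (20 − 1)/(61 − 3) = 19/58 ≈ 0.3276.

MAP estimate of p(white) = 0.3276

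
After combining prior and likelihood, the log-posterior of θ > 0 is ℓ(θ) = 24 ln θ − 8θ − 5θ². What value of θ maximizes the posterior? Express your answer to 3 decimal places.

θ̂_MAP = 1.200

ℓ'(θ) = 24/θ − 8 − 10θ. Setting this to zero and multiplying by θ: 10θ² + 8θ − 24 = 0.
θ = (−8 + √(8² + 4·10·24)) / (2·10) = (−8 + √1024) / 20 = (−8 + 32)/20 = 6/5.
ℓ''(θ) = −24/θ² − 10 < 0, confirming a maximum.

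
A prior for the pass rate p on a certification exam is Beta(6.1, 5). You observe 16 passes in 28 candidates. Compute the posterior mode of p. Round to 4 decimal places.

p̂_MAP = 0.5687

Prior: Beta(6.1, 5).
Data: 16 successes in 28 trials. The binomial likelihood contributes p^16(1−p)^12, so the posterior is Beta(6.1+16, 5+12) = Beta(22.1, 17).
For Beta(a, b) with a, b > 1 the mode is (a−1)/(a+b−2) = 21.1/37.1 ≈ 0.5687.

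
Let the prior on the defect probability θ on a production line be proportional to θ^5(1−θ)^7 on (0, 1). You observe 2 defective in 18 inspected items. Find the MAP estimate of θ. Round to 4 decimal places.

θ̂_MAP = 0.2333

The prior density ∝ θ^5(1−θ)^7 is the kernel of Beta(6, 8).
Data: 2 successes in 18 trials. The binomial likelihood contributes θ^2(1−θ)^16, so the posterior is Beta(6+2, 8+16) = Beta(8, 24).
For Beta(a, b) with a, b > 1 the mode is (a−1)/(a+b−2) = 7/30 ≈ 0.2333.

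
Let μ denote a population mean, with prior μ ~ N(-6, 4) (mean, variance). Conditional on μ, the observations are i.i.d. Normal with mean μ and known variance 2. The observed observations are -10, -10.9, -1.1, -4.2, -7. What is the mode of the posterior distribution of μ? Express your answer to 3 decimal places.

n = 5; x̄ = ((-10) + (-10.9) + (-1.1) + (-4.2) + (-7))/5 = -33.2/5 = -6.64.
For a Normal prior and Normal likelihood with known variance, the posterior is Normal; its mode equals its mean, the precision-weighted average.
Prior precision 1/σ₀² = 1/4 = 0.25; data precision n/σ² = 5/2 = 2.5.
μ̂ = (0.25·(-6) + 2.5·(-6.64)) / (0.25 + 2.5) = (-18.1)/2.75 = -362/55 ≈ -6.582.

μ̂_MAP = -6.582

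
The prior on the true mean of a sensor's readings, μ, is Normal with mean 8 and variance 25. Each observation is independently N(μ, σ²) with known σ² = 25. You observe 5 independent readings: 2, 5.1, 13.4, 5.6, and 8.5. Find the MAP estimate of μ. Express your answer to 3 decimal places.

n = 5; x̄ = (2 + 5.1 + 13.4 + 5.6 + 8.5)/5 = 34.6/5 = 6.92.
For a Normal prior and Normal likelihood with known variance, the posterior is Normal; its mode equals its mean, the precision-weighted average.
Prior precision 1/σ₀² = 1/25 = 0.04; data precision n/σ² = 5/25 = 0.2.
μ̂ = (0.04·8 + 0.2·6.92) / (0.04 + 0.2) = 1.704/0.24 = 7.100.

μ̂_MAP = 7.100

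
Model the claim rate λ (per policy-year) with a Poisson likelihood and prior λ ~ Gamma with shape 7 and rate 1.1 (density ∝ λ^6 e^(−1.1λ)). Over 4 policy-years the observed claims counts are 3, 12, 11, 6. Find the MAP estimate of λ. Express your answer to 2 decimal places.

Σxᵢ = 3+12+11+6 = 32, with n = 4.
Posterior ∝ λ^6e^(−1.1λ) · λ^32e^(−4λ) = λ^38e^(−5.1λ), i.e. Gamma(shape=39, rate=5.1).
The mode of a Gamma(a, b) with a ≥ 1 (shape–rate) is (a−1)/b = 38/5.1 ≈ 7.45.

λ̂_MAP = 7.45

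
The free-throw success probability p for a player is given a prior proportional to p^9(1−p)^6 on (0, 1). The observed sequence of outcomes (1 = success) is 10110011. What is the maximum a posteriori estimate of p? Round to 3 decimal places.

The prior density ∝ p^9(1−p)^6 is the kernel of Beta(10, 7).
Data: 5 successes in 8 trials (from the sequence). The binomial likelihood contributes p^5(1−p)^3, so the posterior is Beta(10+5, 7+3) = Beta(15, 10).
For Beta(a, b) with a, b > 1 the mode is (a−1)/(a+b−2) = 14/23 ≈ 0.609.

p̂_MAP = 0.609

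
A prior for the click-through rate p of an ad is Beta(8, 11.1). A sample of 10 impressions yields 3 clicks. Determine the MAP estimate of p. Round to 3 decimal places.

p̂_MAP = 0.369

Prior: Beta(8, 11.1).
Data: 3 successes in 10 trials. The binomial likelihood contributes p^3(1−p)^7, so the posterior is Beta(8+3, 11.1+7) = Beta(11, 18.1).
For Beta(a, b) with a, b > 1 the mode is (a−1)/(a+b−2) = 10/27.1 ≈ 0.369.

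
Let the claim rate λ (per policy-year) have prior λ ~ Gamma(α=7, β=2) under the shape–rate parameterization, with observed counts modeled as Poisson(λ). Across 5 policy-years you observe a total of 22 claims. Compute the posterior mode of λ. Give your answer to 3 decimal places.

λ̂_MAP = 4.000

Σxᵢ = 22, n = 5.
Posterior ∝ λ^6e^(−2λ) · λ^22e^(−5λ) = λ^28e^(−7λ), i.e. Gamma(shape=29, rate=7).
The mode of a Gamma(a, b) with a ≥ 1 (shape–rate) is (a−1)/b = 28/7 ≈ 4.000.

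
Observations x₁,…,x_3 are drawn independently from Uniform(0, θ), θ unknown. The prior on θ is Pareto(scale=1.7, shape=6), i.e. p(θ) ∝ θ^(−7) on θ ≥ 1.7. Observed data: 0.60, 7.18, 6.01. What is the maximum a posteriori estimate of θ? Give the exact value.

θ̂_MAP = 7.18

The Uniform(0, θ) likelihood is θ^(−n) for θ ≥ max(xᵢ), zero otherwise. Here max(xᵢ) = 7.18.
Posterior ∝ θ^(−7) · θ^(−3) = θ^(−10) on θ ≥ max(1.7, 7.18) = 7.18.
This density is strictly decreasing in θ, so the posterior mode lies at the lower boundary of the support.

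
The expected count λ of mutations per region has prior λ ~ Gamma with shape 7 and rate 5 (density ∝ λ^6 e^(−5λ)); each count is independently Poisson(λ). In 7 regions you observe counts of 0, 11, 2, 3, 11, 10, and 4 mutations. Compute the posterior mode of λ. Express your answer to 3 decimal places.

λ̂_MAP = 3.917

Σxᵢ = 0+11+2+3+11+10+4 = 41, with n = 7.
Posterior ∝ λ^6e^(−5λ) · λ^41e^(−7λ) = λ^47e^(−12λ), i.e. Gamma(shape=48, rate=12).
The mode of a Gamma(a, b) with a ≥ 1 (shape–rate) is (a−1)/b = 47/12 ≈ 3.917.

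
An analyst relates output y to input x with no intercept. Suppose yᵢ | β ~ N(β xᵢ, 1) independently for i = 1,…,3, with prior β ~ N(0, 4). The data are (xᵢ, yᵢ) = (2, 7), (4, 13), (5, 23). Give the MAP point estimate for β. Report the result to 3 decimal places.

β̂_MAP = 4.000

log p(β | y) = −Σ(yᵢ − βxᵢ)²/(2·1) − β²/(2·4) + const.
Setting the derivative to zero: Σxᵢ(yᵢ − βxᵢ)/1 − β/4 = 0, so β = Σxᵢyᵢ / (Σxᵢ² + σ²/τ²).
Σxᵢyᵢ = 2·7 + 4·13 + 5·23 = 181; Σxᵢ² = 45; σ²/τ² = 0.25.
β̂_MAP = 181 / (45 + 0.25) = 181/45.25 ≈ 4.000.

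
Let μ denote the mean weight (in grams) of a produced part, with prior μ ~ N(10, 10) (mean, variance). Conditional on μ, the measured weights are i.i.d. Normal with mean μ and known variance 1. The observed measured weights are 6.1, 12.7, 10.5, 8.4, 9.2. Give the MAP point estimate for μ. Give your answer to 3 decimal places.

μ̂_MAP = 9.392

n = 5; x̄ = (6.1 + 12.7 + 10.5 + 8.4 + 9.2)/5 = 46.9/5 = 9.38.
For a Normal prior and Normal likelihood with known variance, the posterior is Normal; its mode equals its mean, the precision-weighted average.
Prior precision 1/σ₀² = 1/10 = 0.1; data precision n/σ² = 5/1 = 5.
μ̂ = (0.1·10 + 5·9.38) / (0.1 + 5) = 47.9/5.1 = 479/51 ≈ 9.392.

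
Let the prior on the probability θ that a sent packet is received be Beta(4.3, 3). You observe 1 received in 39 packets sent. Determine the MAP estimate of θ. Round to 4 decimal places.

Prior: Beta(4.3, 3).
Data: 1 success in 39 trials. The binomial likelihood contributes θ(1−θ)^38, so the posterior is Beta(4.3+1, 3+38) = Beta(5.3, 41).
For Beta(a, b) with a, b > 1 the mode is (a−1)/(a+b−2) = 4.3/44.3 ≈ 0.0971.

θ̂_MAP = 0.0971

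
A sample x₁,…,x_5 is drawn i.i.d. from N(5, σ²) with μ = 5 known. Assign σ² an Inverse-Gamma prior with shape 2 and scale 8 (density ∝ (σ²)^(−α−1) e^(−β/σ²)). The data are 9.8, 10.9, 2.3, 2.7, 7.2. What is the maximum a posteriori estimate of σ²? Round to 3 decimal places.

σ̂²_MAP = 8.297

Sum of squared deviations about the known mean: SS = (9.8−5)² + (10.9−5)² + (2.3−5)² + (2.7−5)² + (7.2−5)² = 75.27.
The Normal likelihood contributes (σ²)^(−n/2) exp(−SS/(2σ²)), so the posterior is Inverse-Gamma(α + n/2, β + SS/2) = Inverse-Gamma(4.5, 45.635).
The mode of Inverse-Gamma(a, b) is b/(a+1) = 45.635/5.5 ≈ 8.297.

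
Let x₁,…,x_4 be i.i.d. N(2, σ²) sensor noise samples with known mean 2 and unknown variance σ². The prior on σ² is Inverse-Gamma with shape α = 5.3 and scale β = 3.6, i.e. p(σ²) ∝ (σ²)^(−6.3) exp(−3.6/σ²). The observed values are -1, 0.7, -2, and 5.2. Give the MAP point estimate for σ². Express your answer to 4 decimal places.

Sum of squared deviations about the known mean: SS = (-1−2)² + (0.7−2)² + (-2−2)² + (5.2−2)² = 36.93.
The Normal likelihood contributes (σ²)^(−n/2) exp(−SS/(2σ²)), so the posterior is Inverse-Gamma(α + n/2, β + SS/2) = Inverse-Gamma(7.3, 22.065).
The mode of Inverse-Gamma(a, b) is b/(a+1) = 22.065/8.3 ≈ 2.6584.

σ̂²_MAP = 2.6584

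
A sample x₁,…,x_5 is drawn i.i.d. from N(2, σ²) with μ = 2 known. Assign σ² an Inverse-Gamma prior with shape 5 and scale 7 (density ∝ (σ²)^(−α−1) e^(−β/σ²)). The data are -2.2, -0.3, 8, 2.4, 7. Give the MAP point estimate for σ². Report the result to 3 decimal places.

Sum of squared deviations about the known mean: SS = (-2.2−2)² + (-0.3−2)² + (8−2)² + (2.4−2)² + (7−2)² = 84.09.
The Normal likelihood contributes (σ²)^(−n/2) exp(−SS/(2σ²)), so the posterior is Inverse-Gamma(α + n/2, β + SS/2) = Inverse-Gamma(7.5, 49.045).
The mode of Inverse-Gamma(a, b) is b/(a+1) = 49.045/8.5 ≈ 5.770.

σ̂²_MAP = 5.770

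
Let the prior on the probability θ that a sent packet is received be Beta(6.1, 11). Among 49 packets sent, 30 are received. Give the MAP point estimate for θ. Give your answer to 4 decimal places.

θ̂_MAP = 0.5476

Prior: Beta(6.1, 11).
Data: 30 successes in 49 trials. The binomial likelihood contributes θ^30(1−θ)^19, so the posterior is Beta(6.1+30, 11+19) = Beta(36.1, 30).
For Beta(a, b) with a, b > 1 the mode is (a−1)/(a+b−2) = 35.1/64.1 ≈ 0.5476.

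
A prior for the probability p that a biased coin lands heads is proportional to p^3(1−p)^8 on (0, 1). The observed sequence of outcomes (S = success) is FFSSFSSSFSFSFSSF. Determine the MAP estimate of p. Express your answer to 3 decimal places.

p̂_MAP = 0.444

The prior density ∝ p^3(1−p)^8 is the kernel of Beta(4, 9).
Data: 9 successes in 16 trials (from the sequence). The binomial likelihood contributes p^9(1−p)^7, so the posterior is Beta(4+9, 9+7) = Beta(13, 16).
For Beta(a, b) with a, b > 1 the mode is (a−1)/(a+b−2) = 12/27 ≈ 0.444.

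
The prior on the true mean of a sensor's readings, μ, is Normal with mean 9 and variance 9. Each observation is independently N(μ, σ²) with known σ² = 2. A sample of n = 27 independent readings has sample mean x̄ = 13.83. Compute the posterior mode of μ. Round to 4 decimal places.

μ̂_MAP = 13.7906

n = 27, x̄ = 13.83.
For a Normal prior and Normal likelihood with known variance, the posterior is Normal; its mode equals its mean, the precision-weighted average.
Prior precision 1/σ₀² = 1/9; data precision n/σ² = 27/2 = 13.5.
μ̂ = ((1/9)·9 + 13.5·13.83) / (1/9 + 13.5) = 187.705/(245/18) = 48267/3500 ≈ 13.7906.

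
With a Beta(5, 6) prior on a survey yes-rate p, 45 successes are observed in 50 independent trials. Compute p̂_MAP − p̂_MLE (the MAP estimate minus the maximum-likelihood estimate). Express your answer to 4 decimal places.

MAP − MLE = -0.0695

Posterior is Beta(50, 11); MAP = (50−1)/(61−2) = 49/59 ≈ 0.83051.
MLE ignores the prior: p̂_MLE = k/n = 45/50 ≈ 0.90000.
Difference = 49/59 − 45/50 = -41/590 ≈ -0.0695.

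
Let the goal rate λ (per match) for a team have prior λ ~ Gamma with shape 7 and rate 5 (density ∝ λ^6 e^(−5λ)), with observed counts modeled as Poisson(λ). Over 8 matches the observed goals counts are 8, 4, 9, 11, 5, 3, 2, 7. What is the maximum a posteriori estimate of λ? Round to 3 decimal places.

Σxᵢ = 8+4+9+11+5+3+2+7 = 49, with n = 8.
Posterior ∝ λ^6e^(−5λ) · λ^49e^(−8λ) = λ^55e^(−13λ), i.e. Gamma(shape=56, rate=13).
The mode of a Gamma(a, b) with a ≥ 1 (shape–rate) is (a−1)/b = 55/13 ≈ 4.231.

λ̂_MAP = 4.231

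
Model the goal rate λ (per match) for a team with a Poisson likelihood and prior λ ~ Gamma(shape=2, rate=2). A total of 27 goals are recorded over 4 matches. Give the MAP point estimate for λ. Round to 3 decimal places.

Σxᵢ = 27, n = 4.
Posterior ∝ λe^(−2λ) · λ^27e^(−4λ) = λ^28e^(−6λ), i.e. Gamma(shape=29, rate=6).
The mode of a Gamma(a, b) with a ≥ 1 (shape–rate) is (a−1)/b = 28/6 ≈ 4.667.

λ̂_MAP = 4.667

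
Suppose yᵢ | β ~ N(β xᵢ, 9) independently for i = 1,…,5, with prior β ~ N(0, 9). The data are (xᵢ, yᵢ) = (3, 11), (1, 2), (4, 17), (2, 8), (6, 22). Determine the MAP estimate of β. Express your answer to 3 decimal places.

β̂_MAP = 3.746

log p(β | y) = −Σ(yᵢ − βxᵢ)²/(2·9) − β²/(2·9) + const.
Setting the derivative to zero: Σxᵢ(yᵢ − βxᵢ)/9 − β/9 = 0, so β = Σxᵢyᵢ / (Σxᵢ² + σ²/τ²).
Σxᵢyᵢ = 3·11 + 1·2 + 4·17 + 2·8 + 6·22 = 251; Σxᵢ² = 66; σ²/τ² = 1.
β̂_MAP = 251 / (66 + 1) = 251/67 ≈ 3.746.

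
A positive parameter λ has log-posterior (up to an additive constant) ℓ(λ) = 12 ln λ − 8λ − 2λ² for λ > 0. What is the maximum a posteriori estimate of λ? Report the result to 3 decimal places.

λ̂_MAP = 1.000

ℓ'(λ) = 12/λ − 8 − 4λ. Setting this to zero and multiplying by λ: 4λ² + 8λ − 12 = 0.
λ = (−8 + √(8² + 4·4·12)) / (2·4) = (−8 + √256) / 8 = (−8 + 16)/8 = 1.
ℓ''(λ) = −12/λ² − 4 < 0, confirming a maximum.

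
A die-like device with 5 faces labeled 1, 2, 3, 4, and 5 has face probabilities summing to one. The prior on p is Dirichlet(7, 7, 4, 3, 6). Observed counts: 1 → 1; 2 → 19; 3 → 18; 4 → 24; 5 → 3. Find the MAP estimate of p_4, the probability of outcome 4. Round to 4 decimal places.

MAP estimate: 0.2989

The posterior is Dirichlet(αᵢ + nᵢ) = Dirichlet(8, 26, 22, 27, 9).
For a Dirichlet(a₁,…,a_K) with all aᵢ > 1, the mode has j-th component (aⱼ − 1)/(Σaᵢ − K).
Here Σaᵢ = 92 and K = 5, so p_4 = (27 − 1)/(92 − 5) = 26/87 ≈ 0.2989.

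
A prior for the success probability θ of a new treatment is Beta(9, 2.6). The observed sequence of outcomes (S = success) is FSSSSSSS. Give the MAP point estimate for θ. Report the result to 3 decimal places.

Prior: Beta(9, 2.6).
Data: 7 successes in 8 trials (from the sequence). The binomial likelihood contributes θ^7(1−θ)^1, so the posterior is Beta(9+7, 2.6+1) = Beta(16, 3.6).
For Beta(a, b) with a, b > 1 the mode is (a−1)/(a+b−2) = 15/17.6 ≈ 0.852.

θ̂_MAP = 0.852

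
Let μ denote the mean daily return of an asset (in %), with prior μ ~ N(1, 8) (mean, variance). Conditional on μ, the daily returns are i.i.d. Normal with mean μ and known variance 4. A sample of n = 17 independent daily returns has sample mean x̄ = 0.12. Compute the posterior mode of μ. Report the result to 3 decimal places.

μ̂_MAP = 0.145

n = 17, x̄ = 0.12.
For a Normal prior and Normal likelihood with known variance, the posterior is Normal; its mode equals its mean, the precision-weighted average.
Prior precision 1/σ₀² = 1/8 = 0.125; data precision n/σ² = 17/4 = 4.25.
μ̂ = (0.125·1 + 4.25·0.12) / (0.125 + 4.25) = 0.635/4.375 = 127/875 ≈ 0.145.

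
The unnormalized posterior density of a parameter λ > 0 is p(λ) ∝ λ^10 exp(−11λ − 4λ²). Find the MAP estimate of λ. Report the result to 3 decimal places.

λ̂_MAP = 0.625

ℓ'(λ) = 10/λ − 11 − 8λ. Setting this to zero and multiplying by λ: 8λ² + 11λ − 10 = 0.
λ = (−11 + √(11² + 4·8·10)) / (2·8) = (−11 + √441) / 16 = (−11 + 21)/16 = 5/8.
ℓ''(λ) = −10/λ² − 8 < 0, confirming a maximum.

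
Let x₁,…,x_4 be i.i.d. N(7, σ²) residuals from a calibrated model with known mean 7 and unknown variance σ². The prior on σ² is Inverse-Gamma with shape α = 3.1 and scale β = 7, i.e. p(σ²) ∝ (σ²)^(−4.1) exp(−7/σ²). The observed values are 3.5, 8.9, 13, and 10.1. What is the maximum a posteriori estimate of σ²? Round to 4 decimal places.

σ̂²_MAP = 6.1861

Sum of squared deviations about the known mean: SS = (3.5−7)² + (8.9−7)² + (13−7)² + (10.1−7)² = 61.47.
The Normal likelihood contributes (σ²)^(−n/2) exp(−SS/(2σ²)), so the posterior is Inverse-Gamma(α + n/2, β + SS/2) = Inverse-Gamma(5.1, 37.735).
The mode of Inverse-Gamma(a, b) is b/(a+1) = 37.735/6.1 ≈ 6.1861.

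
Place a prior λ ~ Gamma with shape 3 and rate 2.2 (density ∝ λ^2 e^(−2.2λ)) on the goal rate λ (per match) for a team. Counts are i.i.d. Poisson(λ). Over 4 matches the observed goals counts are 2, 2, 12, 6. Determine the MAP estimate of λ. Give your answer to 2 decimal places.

Σxᵢ = 2+2+12+6 = 22, with n = 4.
Posterior ∝ λ^2e^(−2.2λ) · λ^22e^(−4λ) = λ^24e^(−6.2λ), i.e. Gamma(shape=25, rate=6.2).
The mode of a Gamma(a, b) with a ≥ 1 (shape–rate) is (a−1)/b = 24/6.2 ≈ 3.87.

λ̂_MAP = 3.87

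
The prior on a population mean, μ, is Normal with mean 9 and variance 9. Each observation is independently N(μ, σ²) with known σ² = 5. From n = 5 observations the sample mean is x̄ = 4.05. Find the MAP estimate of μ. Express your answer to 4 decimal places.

μ̂_MAP = 4.5450

n = 5, x̄ = 4.05.
For a Normal prior and Normal likelihood with known variance, the posterior is Normal; its mode equals its mean, the precision-weighted average.
Prior precision 1/σ₀² = 1/9; data precision n/σ² = 5/5 = 1.
μ̂ = ((1/9)·9 + 1·4.05) / (1/9 + 1) = 5.05/(10/9) = 4.5450.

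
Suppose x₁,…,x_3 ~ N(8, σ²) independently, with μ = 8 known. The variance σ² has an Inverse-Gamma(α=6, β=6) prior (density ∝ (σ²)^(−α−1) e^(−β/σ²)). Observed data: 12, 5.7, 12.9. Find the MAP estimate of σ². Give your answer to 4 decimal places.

σ̂²_MAP = 3.3706

Sum of squared deviations about the known mean: SS = (12−8)² + (5.7−8)² + (12.9−8)² = 45.3.
The Normal likelihood contributes (σ²)^(−n/2) exp(−SS/(2σ²)), so the posterior is Inverse-Gamma(α + n/2, β + SS/2) = Inverse-Gamma(7.5, 28.65).
The mode of Inverse-Gamma(a, b) is b/(a+1) = 28.65/8.5 ≈ 3.3706.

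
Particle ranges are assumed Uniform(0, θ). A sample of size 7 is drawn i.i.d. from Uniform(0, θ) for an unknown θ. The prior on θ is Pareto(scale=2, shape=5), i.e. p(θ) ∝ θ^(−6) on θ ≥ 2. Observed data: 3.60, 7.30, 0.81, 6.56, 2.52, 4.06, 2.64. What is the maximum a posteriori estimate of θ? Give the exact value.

The Uniform(0, θ) likelihood is θ^(−n) for θ ≥ max(xᵢ), zero otherwise. Here max(xᵢ) = 7.30.
Posterior ∝ θ^(−6) · θ^(−7) = θ^(−13) on θ ≥ max(2, 7.30) = 7.30.
This density is strictly decreasing in θ, so the posterior mode lies at the lower boundary of the support.

θ̂_MAP = 7.30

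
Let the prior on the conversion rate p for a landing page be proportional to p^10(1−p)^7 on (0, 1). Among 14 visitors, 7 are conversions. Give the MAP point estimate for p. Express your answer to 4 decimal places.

p̂_MAP = 0.5484

The prior density ∝ p^10(1−p)^7 is the kernel of Beta(11, 8).
Data: 7 successes in 14 trials. The binomial likelihood contributes p^7(1−p)^7, so the posterior is Beta(11+7, 8+7) = Beta(18, 15).
For Beta(a, b) with a, b > 1 the mode is (a−1)/(a+b−2) = 17/31 ≈ 0.5484.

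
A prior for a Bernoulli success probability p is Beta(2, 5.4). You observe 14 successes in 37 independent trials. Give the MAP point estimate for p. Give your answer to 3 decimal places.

p̂_MAP = 0.354

Prior: Beta(2, 5.4).
Data: 14 successes in 37 trials. The binomial likelihood contributes p^14(1−p)^23, so the posterior is Beta(2+14, 5.4+23) = Beta(16, 28.4).
For Beta(a, b) with a, b > 1 the mode is (a−1)/(a+b−2) = 15/42.4 ≈ 0.354.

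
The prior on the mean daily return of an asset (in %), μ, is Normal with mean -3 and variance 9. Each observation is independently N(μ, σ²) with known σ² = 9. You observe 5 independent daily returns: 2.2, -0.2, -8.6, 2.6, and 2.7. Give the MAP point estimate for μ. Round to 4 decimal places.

μ̂_MAP = -0.7167

n = 5; x̄ = (2.2 + (-0.2) + (-8.6) + 2.6 + 2.7)/5 = -1.3/5 = -0.26.
For a Normal prior and Normal likelihood with known variance, the posterior is Normal; its mode equals its mean, the precision-weighted average.
Prior precision 1/σ₀² = 1/9; data precision n/σ² = 5/9.
μ̂ = ((1/9)·(-3) + (5/9)·(-0.26)) / (1/9 + 5/9) = (-43/90)/(2/3) = -43/60 ≈ -0.7167.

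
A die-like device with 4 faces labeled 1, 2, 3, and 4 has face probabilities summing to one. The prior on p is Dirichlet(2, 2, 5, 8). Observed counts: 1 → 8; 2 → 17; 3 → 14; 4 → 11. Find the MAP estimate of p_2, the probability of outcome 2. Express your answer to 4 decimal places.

MAP estimate: 0.2857

The posterior is Dirichlet(αᵢ + nᵢ) = Dirichlet(10, 19, 19, 19).
For a Dirichlet(a₁,…,a_K) with all aᵢ > 1, the mode has j-th component (aⱼ − 1)/(Σaᵢ − K).
Here Σaᵢ = 67 and K = 4, so p_2 = (19 − 1)/(67 − 4) = 18/63 ≈ 0.2857.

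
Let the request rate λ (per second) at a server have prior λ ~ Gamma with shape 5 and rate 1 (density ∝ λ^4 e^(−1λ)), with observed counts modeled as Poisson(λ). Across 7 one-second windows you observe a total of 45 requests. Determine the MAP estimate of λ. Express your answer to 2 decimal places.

λ̂_MAP = 6.13

Σxᵢ = 45, n = 7.
Posterior ∝ λ^4e^(−1λ) · λ^45e^(−7λ) = λ^49e^(−8λ), i.e. Gamma(shape=50, rate=8).
The mode of a Gamma(a, b) with a ≥ 1 (shape–rate) is (a−1)/b = 49/8 ≈ 6.13.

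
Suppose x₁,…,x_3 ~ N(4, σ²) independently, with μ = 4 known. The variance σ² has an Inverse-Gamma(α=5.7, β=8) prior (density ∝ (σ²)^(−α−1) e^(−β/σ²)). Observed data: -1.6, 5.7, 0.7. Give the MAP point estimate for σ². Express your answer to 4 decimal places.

Sum of squared deviations about the known mean: SS = (-1.6−4)² + (5.7−4)² + (0.7−4)² = 45.14.
The Normal likelihood contributes (σ²)^(−n/2) exp(−SS/(2σ²)), so the posterior is Inverse-Gamma(α + n/2, β + SS/2) = Inverse-Gamma(7.2, 30.57).
The mode of Inverse-Gamma(a, b) is b/(a+1) = 30.57/8.2 ≈ 3.7280.

σ̂²_MAP = 3.7280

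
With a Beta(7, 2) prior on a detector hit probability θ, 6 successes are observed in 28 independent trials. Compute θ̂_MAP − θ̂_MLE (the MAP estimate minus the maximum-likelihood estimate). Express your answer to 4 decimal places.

Posterior is Beta(13, 24); MAP = (13−1)/(37−2) = 12/35 ≈ 0.34286.
MLE ignores the prior: θ̂_MLE = k/n = 6/28 ≈ 0.21429.
Difference = 12/35 − 6/28 = 9/70 ≈ 0.1286.

MAP − MLE = 0.1286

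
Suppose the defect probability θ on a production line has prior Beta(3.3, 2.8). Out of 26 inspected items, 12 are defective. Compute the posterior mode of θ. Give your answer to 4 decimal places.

Prior: Beta(3.3, 2.8).
Data: 12 successes in 26 trials. The binomial likelihood contributes θ^12(1−θ)^14, so the posterior is Beta(3.3+12, 2.8+14) = Beta(15.3, 16.8).
For Beta(a, b) with a, b > 1 the mode is (a−1)/(a+b−2) = 14.3/30.1 ≈ 0.4751.

θ̂_MAP = 0.4751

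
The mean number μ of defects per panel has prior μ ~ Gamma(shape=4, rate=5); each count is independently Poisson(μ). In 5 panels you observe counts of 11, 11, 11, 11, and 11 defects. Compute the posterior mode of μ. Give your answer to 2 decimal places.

μ̂_MAP = 5.80

Σxᵢ = 11+11+11+11+11 = 55, with n = 5.
Posterior ∝ μ^3e^(−5μ) · μ^55e^(−5μ) = μ^58e^(−10μ), i.e. Gamma(shape=59, rate=10).
The mode of a Gamma(a, b) with a ≥ 1 (shape–rate) is (a−1)/b = 58/10 ≈ 5.80.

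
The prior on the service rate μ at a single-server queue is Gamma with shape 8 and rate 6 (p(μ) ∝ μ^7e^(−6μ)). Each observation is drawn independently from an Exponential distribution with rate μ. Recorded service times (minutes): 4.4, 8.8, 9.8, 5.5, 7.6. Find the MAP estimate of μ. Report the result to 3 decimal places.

The Exponential(rate=μ) likelihood is ∝ μ^n e^(−μΣtᵢ). Here n = 5 and Σtᵢ = 4.4 + 8.8 + 9.8 + 5.5 + 7.6 = 36.1.
Posterior ∝ μ^7e^(−6μ) · μ^5e^(−36.1μ) = μ^12e^(−42.1μ), i.e. Gamma(13, 42.1).
Mode = (a−1)/b = 12/42.1 ≈ 0.285.

μ̂_MAP = 0.285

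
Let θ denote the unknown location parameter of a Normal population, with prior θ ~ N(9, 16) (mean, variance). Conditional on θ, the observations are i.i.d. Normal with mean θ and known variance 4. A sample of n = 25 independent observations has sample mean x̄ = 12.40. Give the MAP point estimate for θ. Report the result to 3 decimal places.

θ̂_MAP = 12.366

n = 25, x̄ = 12.40.
For a Normal prior and Normal likelihood with known variance, the posterior is Normal; its mode equals its mean, the precision-weighted average.
Prior precision 1/σ₀² = 1/16 = 0.0625; data precision n/σ² = 25/4 = 6.25.
θ̂ = (0.0625·9 + 6.25·12.4) / (0.0625 + 6.25) = 78.0625/6.3125 = 1249/101 ≈ 12.366.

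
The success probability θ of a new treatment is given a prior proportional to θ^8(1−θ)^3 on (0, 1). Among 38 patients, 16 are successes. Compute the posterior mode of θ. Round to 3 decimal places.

θ̂_MAP = 0.490

The prior density ∝ θ^8(1−θ)^3 is the kernel of Beta(9, 4).
Data: 16 successes in 38 trials. The binomial likelihood contributes θ^16(1−θ)^22, so the posterior is Beta(9+16, 4+22) = Beta(25, 26).
For Beta(a, b) with a, b > 1 the mode is (a−1)/(a+b−2) = 24/49 ≈ 0.490.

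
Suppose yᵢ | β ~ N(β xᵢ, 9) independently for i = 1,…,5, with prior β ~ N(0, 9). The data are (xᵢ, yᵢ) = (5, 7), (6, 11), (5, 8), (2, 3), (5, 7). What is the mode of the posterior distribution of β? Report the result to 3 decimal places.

β̂_MAP = 1.569

log p(β | y) = −Σ(yᵢ − βxᵢ)²/(2·9) − β²/(2·9) + const.
Setting the derivative to zero: Σxᵢ(yᵢ − βxᵢ)/9 − β/9 = 0, so β = Σxᵢyᵢ / (Σxᵢ² + σ²/τ²).
Σxᵢyᵢ = 5·7 + 6·11 + 5·8 + 2·3 + 5·7 = 182; Σxᵢ² = 115; σ²/τ² = 1.
β̂_MAP = 182 / (115 + 1) = 182/116 ≈ 1.569.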